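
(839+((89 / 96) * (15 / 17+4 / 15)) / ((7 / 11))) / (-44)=-144057887/7539840 = -19.11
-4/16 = -1/4 = -0.25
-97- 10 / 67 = -97.15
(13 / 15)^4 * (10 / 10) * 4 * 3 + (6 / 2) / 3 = 131119/16875 = 7.77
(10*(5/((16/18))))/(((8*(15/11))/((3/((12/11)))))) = 1815/128 = 14.18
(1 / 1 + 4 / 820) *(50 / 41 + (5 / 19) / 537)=21026626/17151243 = 1.23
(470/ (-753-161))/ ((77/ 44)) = -940/3199 = -0.29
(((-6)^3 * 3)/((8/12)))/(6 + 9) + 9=-279/5 = -55.80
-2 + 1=-1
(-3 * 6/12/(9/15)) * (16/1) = -40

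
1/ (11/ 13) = 13/11 = 1.18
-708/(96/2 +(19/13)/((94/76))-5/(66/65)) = -28550808/1784725 = -16.00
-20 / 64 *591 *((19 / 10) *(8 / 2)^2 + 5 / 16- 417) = 18263673/256 = 71342.47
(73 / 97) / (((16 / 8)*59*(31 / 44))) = 1606/177413 = 0.01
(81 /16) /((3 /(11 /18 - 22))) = -1155/32 = -36.09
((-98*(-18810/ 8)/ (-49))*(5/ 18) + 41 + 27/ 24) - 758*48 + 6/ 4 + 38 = -300869/8 = -37608.62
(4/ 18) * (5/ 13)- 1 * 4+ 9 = 595/117 = 5.09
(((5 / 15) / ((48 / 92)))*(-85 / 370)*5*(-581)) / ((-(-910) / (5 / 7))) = 162265/484848 = 0.33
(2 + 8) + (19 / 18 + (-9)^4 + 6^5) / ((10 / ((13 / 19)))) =677861/684 = 991.02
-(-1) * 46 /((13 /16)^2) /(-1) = -69.68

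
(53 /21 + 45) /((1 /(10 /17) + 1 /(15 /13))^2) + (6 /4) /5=3118509/415030 = 7.51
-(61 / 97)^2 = -3721/9409 = -0.40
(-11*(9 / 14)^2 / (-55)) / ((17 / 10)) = 81/1666 = 0.05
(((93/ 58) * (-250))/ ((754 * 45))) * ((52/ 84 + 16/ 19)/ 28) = -451825/732860856 = 0.00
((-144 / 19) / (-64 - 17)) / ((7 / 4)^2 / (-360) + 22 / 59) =604160/2352751 = 0.26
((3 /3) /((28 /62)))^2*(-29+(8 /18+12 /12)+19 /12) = -898535/7056 = -127.34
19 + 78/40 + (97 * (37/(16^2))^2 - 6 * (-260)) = 518709661/327680 = 1582.98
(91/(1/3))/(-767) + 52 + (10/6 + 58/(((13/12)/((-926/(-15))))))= 38638604/11505 = 3358.42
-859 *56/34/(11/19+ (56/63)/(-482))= -991206972/404311 = -2451.60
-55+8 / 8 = -54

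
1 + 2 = 3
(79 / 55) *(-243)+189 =-8802/55 = -160.04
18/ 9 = 2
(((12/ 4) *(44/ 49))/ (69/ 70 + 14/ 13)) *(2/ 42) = 5720/91973 = 0.06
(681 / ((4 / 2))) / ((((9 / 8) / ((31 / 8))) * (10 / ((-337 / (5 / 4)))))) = -2371469/75 = -31619.59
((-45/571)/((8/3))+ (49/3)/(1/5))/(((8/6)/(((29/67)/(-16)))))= -32443895/19587584 = -1.66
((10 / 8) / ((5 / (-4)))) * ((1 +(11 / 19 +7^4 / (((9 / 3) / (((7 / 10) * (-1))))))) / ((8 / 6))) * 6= 955299/380 = 2513.94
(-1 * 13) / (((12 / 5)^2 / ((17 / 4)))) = -9.59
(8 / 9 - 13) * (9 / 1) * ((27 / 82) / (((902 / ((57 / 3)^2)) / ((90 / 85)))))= -9561807/628694 = -15.21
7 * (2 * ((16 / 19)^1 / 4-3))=-742/19 = -39.05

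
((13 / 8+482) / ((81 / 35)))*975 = 44009875/216 = 203749.42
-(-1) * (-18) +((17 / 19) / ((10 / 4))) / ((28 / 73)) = -22699/1330 = -17.07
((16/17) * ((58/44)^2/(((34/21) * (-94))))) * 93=-1642473/1643543 = -1.00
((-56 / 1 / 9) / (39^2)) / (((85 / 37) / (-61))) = 126392/1163565 = 0.11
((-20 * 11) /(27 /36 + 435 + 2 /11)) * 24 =-12.11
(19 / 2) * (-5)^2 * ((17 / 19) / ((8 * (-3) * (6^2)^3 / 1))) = -425/2239488 = 0.00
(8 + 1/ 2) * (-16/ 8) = -17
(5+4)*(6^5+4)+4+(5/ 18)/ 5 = 1260433/18 = 70024.06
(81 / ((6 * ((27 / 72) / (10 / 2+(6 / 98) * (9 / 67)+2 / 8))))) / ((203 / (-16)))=-9943344/666449 = -14.92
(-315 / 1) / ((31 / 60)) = -18900/31 = -609.68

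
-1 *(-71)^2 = -5041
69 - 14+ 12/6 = 57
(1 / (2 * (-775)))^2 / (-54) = -1/129735000 = 0.00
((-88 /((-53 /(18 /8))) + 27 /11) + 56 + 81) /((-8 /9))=-93915/583 = -161.09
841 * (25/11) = 21025/11 = 1911.36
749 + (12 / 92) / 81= 465130/621 = 749.00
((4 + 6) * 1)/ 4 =5/2 = 2.50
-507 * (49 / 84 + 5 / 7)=-18421/28 = -657.89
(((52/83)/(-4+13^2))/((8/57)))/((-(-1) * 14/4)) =247/31955 = 0.01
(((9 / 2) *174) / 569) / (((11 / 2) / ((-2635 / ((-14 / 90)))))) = 185688450/43813 = 4238.20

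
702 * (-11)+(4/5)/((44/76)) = -424634/55 = -7720.62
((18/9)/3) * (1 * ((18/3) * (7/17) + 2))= 2.98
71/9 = 7.89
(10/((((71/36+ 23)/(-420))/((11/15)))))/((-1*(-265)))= -22176/47647 = -0.47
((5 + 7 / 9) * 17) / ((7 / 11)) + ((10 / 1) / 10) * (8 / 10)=48872/315 = 155.15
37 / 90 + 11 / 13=1471/1170 = 1.26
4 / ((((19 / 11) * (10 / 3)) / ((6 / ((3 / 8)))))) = 1056/95 = 11.12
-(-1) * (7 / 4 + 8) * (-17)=-663/4 = -165.75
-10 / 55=-2/11 = -0.18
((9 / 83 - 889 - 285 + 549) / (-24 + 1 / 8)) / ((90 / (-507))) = -35061416/237795 = -147.44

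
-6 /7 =-0.86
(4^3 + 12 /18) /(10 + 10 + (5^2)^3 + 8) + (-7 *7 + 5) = -2066002/46959 = -44.00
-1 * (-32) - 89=-57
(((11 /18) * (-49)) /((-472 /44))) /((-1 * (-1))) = 2.79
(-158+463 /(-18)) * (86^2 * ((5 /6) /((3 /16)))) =-489171440/81 = -6039153.58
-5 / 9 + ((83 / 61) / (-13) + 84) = 594796/7137 = 83.34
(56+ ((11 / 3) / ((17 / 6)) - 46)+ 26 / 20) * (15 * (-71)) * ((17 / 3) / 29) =-152011/58 = -2620.88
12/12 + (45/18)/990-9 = -3167/396 = -8.00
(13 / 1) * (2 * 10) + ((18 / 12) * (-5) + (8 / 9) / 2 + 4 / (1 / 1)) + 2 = 4661/18 = 258.94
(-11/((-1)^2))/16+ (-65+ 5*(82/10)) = -395/16 = -24.69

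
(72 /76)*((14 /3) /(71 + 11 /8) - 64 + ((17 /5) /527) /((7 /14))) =-34420412/568385 = -60.56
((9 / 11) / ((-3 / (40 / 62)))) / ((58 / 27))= -0.08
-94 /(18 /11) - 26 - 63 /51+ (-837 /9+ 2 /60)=-271799/1530 = -177.65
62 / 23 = 2.70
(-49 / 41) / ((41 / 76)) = -3724/1681 = -2.22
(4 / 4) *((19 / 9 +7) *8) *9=656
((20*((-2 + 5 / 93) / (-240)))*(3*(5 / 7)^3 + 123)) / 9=642007/287091 = 2.24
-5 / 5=-1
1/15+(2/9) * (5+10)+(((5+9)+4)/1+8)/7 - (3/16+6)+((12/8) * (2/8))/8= 2181/2240 = 0.97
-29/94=-0.31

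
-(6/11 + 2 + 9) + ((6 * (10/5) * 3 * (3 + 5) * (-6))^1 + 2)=-1737.55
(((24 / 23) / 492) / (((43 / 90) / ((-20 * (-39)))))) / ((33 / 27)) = 1263600/446039 = 2.83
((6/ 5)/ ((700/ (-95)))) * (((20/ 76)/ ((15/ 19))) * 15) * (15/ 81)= -19/126 = -0.15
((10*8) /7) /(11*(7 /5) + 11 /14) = 800/1133 = 0.71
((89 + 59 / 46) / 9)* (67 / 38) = 278251/15732 = 17.69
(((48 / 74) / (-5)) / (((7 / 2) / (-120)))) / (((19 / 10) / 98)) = 161280/703 = 229.42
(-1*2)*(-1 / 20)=1/10 = 0.10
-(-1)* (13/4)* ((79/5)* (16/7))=4108/35 = 117.37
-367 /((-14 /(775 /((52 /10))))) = 1422125/364 = 3906.94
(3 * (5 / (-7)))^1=-15/7 = -2.14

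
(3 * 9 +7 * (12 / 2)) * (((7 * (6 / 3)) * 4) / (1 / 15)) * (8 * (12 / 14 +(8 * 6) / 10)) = 2623104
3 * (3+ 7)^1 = 30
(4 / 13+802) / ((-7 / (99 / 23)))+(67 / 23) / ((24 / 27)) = -50967/104 = -490.07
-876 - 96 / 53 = -46524/53 = -877.81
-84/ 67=-1.25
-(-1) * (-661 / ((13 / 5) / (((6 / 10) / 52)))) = -2.93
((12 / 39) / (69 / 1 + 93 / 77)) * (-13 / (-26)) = 77/35139 = 0.00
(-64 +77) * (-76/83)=-988/83 = -11.90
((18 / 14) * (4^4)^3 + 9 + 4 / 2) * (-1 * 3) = -452985063/7 = -64712151.86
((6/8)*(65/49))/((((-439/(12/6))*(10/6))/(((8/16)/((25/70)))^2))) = -117/21950 = -0.01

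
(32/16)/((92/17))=17/46 = 0.37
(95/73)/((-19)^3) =-5/26353 = 0.00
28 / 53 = 0.53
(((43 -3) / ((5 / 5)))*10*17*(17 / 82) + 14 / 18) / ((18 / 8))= 2081948/3321 = 626.90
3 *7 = 21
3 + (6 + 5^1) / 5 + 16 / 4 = 46/5 = 9.20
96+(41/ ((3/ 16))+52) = 1100/3 = 366.67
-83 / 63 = -1.32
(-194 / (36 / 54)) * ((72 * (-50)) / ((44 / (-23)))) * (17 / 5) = -20480580/11 = -1861870.91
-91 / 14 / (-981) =0.01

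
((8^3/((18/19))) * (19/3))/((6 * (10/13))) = 300352/405 = 741.61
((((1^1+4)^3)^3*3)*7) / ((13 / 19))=779296875/13 = 59945913.46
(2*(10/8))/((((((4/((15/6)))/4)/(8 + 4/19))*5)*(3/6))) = 390/19 = 20.53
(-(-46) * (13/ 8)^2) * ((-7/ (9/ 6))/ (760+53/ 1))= -27209/39024 = -0.70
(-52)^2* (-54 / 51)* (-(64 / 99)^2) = 22151168/18513 = 1196.52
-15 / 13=-1.15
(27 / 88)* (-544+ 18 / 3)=-7263/44 = -165.07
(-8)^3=-512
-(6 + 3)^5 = -59049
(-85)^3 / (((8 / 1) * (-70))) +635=193945/112 = 1731.65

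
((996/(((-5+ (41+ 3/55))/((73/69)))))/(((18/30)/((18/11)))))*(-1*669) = -810694200/15203 = -53324.62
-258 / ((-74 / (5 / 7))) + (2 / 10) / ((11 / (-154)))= -401/1295 = -0.31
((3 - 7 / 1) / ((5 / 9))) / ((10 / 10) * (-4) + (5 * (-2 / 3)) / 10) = 108/65 = 1.66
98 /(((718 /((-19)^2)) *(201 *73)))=17689/5267607 = 0.00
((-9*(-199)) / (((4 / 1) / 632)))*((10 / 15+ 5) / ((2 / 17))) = 13630107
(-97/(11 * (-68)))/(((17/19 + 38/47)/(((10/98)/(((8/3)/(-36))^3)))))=-947200635/49553504 = -19.11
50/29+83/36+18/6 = 7339/1044 = 7.03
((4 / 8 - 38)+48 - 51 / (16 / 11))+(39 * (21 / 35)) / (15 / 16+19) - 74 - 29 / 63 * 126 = -155.39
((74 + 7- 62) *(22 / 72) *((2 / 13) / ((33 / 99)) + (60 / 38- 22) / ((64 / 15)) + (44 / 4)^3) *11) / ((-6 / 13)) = -634405541/3456 = -183566.42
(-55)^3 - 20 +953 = -165442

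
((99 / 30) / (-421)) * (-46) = 759/2105 = 0.36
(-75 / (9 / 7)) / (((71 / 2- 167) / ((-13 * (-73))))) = 332150/789 = 420.98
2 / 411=2/411 = 0.00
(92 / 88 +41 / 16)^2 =403225/30976 = 13.02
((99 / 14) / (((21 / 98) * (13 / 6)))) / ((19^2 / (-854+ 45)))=-160182/4693 = -34.13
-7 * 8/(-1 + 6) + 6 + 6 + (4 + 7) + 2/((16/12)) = 133/10 = 13.30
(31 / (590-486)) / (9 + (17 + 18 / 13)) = 31/2848 = 0.01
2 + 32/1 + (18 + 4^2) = 68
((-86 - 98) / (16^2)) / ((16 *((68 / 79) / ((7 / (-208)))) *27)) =12719/195526656 = 0.00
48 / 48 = 1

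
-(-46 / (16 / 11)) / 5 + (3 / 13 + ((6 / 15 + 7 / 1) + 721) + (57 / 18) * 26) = 1274971/1560 = 817.29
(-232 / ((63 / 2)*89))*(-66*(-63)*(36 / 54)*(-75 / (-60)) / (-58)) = 440/89 = 4.94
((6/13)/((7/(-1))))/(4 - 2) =-3/91 = -0.03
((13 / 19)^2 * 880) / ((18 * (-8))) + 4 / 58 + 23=1904026/94221 = 20.21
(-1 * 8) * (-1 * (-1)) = -8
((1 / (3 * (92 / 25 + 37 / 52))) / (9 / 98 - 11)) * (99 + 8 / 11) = -139757800/201396393 = -0.69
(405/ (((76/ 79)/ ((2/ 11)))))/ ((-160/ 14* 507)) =-0.01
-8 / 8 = -1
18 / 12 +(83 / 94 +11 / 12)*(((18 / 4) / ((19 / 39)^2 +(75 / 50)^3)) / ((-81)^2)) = 301274647/200804022 = 1.50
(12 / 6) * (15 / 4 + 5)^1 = 35/2 = 17.50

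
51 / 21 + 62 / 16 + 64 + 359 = 24041/56 = 429.30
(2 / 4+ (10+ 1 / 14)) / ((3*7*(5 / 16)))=1184/735 = 1.61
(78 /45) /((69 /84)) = 728/345 = 2.11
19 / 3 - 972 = -2897/3 = -965.67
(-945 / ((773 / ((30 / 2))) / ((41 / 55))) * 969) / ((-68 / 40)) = 66253950/8503 = 7791.83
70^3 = 343000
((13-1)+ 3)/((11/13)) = 195/11 = 17.73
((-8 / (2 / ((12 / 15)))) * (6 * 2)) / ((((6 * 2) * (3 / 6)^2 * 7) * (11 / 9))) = -1.50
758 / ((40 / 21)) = 7959/20 = 397.95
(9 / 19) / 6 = 3/38 = 0.08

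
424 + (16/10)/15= 31808/75 = 424.11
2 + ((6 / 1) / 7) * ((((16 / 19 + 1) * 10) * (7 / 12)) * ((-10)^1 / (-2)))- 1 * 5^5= -58462/19 = -3076.95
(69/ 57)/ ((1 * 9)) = 23/171 = 0.13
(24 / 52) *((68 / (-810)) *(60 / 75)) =-272/8775 = -0.03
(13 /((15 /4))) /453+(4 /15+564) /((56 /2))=958912/47565 = 20.16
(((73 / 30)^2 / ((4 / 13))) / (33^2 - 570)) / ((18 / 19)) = 0.04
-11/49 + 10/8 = 201/196 = 1.03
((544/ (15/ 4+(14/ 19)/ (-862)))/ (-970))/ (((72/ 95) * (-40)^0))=-21160376/107210511 = -0.20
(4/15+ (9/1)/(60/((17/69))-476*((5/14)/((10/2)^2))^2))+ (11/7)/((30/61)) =532124147/152084310 = 3.50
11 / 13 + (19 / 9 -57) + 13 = -4802/117 = -41.04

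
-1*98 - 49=-147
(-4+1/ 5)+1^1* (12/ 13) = -187/65 = -2.88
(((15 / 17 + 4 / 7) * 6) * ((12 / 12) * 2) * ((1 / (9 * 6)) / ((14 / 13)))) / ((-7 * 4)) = -2249/209916 = -0.01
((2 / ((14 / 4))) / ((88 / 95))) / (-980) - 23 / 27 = -694745/814968 = -0.85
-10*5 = -50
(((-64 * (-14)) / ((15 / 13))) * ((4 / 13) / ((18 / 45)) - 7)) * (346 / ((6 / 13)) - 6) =-17990784/5 = -3598156.80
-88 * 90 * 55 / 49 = -8889.80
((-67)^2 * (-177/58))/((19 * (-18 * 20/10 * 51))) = 264851/674424 = 0.39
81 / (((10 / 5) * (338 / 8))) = 162/169 = 0.96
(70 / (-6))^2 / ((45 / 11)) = 2695/81 = 33.27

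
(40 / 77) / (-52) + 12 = 12002/1001 = 11.99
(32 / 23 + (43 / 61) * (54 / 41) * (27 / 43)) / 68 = 56783/1955782 = 0.03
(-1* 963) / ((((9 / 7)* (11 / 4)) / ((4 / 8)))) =-1498/11 = -136.18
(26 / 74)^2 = 169/1369 = 0.12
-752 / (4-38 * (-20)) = -188/191 = -0.98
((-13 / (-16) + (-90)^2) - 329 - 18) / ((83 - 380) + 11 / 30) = -1860915/71192 = -26.14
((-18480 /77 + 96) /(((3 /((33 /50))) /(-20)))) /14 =1584/35 = 45.26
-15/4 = -3.75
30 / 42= 5/7 = 0.71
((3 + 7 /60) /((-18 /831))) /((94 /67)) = -3470533/33840 = -102.56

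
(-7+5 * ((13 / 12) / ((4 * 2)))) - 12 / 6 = -799/96 = -8.32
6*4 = 24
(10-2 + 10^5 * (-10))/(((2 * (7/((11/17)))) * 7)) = -112244/17 = -6602.59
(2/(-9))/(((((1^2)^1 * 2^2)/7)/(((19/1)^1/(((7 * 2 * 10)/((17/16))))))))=-323/5760 = -0.06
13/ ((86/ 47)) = 611/86 = 7.10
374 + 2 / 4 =749/2 = 374.50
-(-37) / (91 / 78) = 222/7 = 31.71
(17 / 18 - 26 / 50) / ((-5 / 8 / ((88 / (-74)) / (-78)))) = -16808/1623375 = -0.01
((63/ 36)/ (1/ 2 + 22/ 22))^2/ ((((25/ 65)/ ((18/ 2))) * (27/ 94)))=110.89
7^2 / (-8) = -49/8 = -6.12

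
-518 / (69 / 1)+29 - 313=-20114/69 = -291.51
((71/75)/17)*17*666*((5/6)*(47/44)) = 123469/220 = 561.22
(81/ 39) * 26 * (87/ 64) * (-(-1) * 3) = 7047/32 = 220.22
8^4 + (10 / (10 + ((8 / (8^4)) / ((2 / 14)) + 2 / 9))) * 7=193518592/47167 = 4102.84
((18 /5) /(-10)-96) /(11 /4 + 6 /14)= -67452/2225 = -30.32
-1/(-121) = 1/121 = 0.01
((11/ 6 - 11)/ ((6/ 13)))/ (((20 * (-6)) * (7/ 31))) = 4433/6048 = 0.73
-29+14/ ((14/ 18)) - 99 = -110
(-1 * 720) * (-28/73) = 20160/73 = 276.16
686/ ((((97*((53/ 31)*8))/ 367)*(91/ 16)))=2229892/66833 = 33.37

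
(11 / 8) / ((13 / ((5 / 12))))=55/1248 = 0.04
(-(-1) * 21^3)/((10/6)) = 5556.60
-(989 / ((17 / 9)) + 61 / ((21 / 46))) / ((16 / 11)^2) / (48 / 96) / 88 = -2580853/365568 = -7.06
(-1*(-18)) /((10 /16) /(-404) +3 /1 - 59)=-0.32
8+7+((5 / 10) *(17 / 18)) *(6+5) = 727/36 = 20.19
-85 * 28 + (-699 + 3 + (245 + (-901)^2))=808970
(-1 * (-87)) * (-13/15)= -377/5 = -75.40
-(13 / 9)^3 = -2197/729 = -3.01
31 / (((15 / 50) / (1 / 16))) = 155/24 = 6.46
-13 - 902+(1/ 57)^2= -2972834/3249 = -915.00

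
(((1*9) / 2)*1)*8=36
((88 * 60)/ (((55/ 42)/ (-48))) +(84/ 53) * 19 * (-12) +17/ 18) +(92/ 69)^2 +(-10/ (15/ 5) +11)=-193886.97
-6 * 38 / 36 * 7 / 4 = -133/12 = -11.08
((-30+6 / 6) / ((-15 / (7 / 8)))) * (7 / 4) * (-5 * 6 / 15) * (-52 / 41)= 18473/2460 = 7.51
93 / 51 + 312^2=97345.82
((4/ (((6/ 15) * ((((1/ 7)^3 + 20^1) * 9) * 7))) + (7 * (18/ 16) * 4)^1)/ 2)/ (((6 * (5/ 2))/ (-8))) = -7782334/926235 = -8.40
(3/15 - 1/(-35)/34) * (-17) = -239/70 = -3.41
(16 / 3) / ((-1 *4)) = -4/3 = -1.33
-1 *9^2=-81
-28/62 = -14/31 = -0.45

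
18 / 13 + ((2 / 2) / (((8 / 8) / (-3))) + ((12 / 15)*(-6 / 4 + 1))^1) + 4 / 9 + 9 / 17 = -10358/9945 = -1.04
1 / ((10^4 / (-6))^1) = -3/5000 = 0.00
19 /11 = 1.73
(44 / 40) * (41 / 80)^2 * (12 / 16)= 55473/256000 = 0.22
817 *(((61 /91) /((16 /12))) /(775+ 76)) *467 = 69821637/309764 = 225.40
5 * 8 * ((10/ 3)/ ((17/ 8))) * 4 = 12800/51 = 250.98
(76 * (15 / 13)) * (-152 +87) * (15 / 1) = -85500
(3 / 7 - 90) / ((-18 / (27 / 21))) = 6.40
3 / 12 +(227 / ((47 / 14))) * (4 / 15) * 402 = 6813867/940 = 7248.79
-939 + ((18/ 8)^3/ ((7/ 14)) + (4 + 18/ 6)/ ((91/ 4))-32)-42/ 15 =-1977479/2080 = -950.71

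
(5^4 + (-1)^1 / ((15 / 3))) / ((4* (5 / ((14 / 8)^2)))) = 38269/400 = 95.67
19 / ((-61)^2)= 0.01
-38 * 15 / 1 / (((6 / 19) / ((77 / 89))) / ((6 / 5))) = -1873.96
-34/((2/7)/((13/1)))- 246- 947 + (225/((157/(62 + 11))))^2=202242365/24649 = 8204.89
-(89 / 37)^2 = -7921/1369 = -5.79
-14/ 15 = -0.93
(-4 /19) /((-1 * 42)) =2/399 = 0.01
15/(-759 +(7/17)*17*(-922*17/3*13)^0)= -15/752 = -0.02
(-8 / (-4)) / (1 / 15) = 30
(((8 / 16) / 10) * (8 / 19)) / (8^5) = 1/1556480 = 0.00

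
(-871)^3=-660776311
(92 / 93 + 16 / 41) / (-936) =-1315/892242 = 0.00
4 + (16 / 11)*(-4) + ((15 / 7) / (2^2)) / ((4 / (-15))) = -4715/1232 = -3.83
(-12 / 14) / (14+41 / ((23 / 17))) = -0.02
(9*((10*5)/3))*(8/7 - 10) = -9300/7 = -1328.57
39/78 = 1/2 = 0.50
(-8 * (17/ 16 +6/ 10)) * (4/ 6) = -133/15 = -8.87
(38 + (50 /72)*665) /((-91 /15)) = -89965/1092 = -82.39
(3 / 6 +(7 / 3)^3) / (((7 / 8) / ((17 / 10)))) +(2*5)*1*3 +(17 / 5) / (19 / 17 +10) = 17627/315 = 55.96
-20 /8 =-5/2 = -2.50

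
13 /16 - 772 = -12339/16 = -771.19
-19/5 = -3.80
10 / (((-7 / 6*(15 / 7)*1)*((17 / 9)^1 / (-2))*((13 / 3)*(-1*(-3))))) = 72/221 = 0.33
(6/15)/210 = 1/525 = 0.00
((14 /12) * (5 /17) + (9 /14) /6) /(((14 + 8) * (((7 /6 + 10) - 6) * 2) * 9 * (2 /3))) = 643/1947792 = 0.00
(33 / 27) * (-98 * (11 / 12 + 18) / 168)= -13.49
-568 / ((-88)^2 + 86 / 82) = -23288/317547 = -0.07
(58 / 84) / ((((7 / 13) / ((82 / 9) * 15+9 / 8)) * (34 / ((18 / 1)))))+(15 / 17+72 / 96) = 1268495/13328 = 95.18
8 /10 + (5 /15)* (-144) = -236/5 = -47.20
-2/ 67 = -0.03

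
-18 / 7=-2.57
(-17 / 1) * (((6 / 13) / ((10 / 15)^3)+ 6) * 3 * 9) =-180387/52 = -3468.98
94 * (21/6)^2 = 1151.50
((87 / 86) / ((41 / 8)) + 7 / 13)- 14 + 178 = 3775581/22919 = 164.74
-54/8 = -27/4 = -6.75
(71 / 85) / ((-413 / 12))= -852/35105 = -0.02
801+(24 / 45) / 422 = 801.00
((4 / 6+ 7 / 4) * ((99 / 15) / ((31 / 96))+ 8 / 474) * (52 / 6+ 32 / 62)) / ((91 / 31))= 664645142/4297995 = 154.64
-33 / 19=-1.74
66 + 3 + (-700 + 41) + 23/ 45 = -26527/45 = -589.49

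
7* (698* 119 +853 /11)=581976.82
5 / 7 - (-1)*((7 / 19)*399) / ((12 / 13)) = 4479/28 = 159.96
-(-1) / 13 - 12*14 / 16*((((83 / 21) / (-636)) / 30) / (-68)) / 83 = 2594867/33733440 = 0.08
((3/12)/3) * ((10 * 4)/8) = 5/12 = 0.42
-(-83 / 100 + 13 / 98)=3417/4900 = 0.70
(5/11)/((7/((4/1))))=20/77 = 0.26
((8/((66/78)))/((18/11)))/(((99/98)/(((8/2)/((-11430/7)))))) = -71344/5092065 = -0.01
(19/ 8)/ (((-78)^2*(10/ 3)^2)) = 19/540800 = 0.00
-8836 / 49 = -180.33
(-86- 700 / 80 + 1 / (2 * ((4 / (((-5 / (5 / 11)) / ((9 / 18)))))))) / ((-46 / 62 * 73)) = 6045/3358 = 1.80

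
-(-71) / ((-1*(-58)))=71/58 = 1.22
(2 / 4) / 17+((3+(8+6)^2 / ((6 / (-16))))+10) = -509.64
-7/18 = -0.39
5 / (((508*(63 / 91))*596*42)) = 65/114446304 = 0.00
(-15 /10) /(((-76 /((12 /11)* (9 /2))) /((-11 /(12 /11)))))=-0.98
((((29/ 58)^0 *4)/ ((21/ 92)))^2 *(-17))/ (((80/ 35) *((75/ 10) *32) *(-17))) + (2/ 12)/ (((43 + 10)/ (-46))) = 20792/50085 = 0.42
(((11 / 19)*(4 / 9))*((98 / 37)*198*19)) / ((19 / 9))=853776/703 = 1214.48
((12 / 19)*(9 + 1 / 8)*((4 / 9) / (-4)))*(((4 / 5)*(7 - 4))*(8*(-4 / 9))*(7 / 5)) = 32704/4275 = 7.65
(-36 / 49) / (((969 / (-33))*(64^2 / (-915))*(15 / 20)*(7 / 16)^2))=-30195/775523 = -0.04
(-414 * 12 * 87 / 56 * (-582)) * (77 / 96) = 57646809/16 = 3602925.56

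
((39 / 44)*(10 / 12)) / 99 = 0.01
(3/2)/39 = 1/26 = 0.04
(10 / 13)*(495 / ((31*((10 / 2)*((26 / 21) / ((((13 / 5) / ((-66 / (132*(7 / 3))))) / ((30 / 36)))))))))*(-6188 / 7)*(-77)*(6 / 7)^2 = -223933248/155 = -1444730.63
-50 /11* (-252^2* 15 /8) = 541227.27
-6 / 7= -0.86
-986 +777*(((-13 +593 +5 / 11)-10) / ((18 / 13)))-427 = 21034667/66 = 318707.08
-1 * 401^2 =-160801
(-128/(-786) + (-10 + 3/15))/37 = -18937/72705 = -0.26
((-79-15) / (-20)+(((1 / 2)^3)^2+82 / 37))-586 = -6856167/11840 = -579.07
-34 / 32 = -17/16 = -1.06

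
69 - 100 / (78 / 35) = 941/39 = 24.13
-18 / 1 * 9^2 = -1458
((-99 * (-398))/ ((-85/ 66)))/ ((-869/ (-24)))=-5673888/6715 = -844.96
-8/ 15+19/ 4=253/60 = 4.22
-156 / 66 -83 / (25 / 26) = -24388/275 = -88.68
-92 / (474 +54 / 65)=-1495/7716 = -0.19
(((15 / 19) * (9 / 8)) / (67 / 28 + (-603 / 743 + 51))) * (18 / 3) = 2106405/20784119 = 0.10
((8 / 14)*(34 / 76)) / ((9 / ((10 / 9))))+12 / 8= 1.53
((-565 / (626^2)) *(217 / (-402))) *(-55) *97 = -654097675/157534152 = -4.15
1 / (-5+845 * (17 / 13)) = 1/1100 = 0.00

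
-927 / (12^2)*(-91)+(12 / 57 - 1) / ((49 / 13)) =8723143/14896 = 585.60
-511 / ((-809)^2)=-511/654481 = 0.00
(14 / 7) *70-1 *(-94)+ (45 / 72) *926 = 3251/4 = 812.75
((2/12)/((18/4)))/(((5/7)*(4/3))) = 7/180 = 0.04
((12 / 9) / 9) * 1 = 4/27 = 0.15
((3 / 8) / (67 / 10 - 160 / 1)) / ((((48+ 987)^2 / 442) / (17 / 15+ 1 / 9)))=-884/703794825 = 0.00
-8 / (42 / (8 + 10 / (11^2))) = -1304/847 = -1.54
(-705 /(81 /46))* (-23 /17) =248630/459 = 541.68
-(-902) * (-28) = -25256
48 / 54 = 8/9 = 0.89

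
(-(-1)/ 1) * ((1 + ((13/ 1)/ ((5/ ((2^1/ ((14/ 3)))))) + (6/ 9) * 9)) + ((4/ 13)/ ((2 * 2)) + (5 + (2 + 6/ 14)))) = 15.62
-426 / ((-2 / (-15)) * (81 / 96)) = -11360/3 = -3786.67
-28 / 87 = -0.32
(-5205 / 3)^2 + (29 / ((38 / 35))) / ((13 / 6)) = 3010237.33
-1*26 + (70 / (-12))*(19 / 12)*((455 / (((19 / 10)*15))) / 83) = -248989/8964 = -27.78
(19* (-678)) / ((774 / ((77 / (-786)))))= 165319/101394 = 1.63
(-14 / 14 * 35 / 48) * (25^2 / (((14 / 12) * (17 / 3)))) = -9375/136 = -68.93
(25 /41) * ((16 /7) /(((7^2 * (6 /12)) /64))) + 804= 11357852/14063 = 807.64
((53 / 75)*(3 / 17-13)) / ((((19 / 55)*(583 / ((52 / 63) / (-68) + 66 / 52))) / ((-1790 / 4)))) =682982555/26982774 = 25.31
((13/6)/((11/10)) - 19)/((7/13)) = -31.63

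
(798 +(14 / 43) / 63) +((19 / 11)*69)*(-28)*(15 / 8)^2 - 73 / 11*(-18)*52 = -321646571/68112 = -4722.32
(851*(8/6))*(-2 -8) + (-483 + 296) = -11533.67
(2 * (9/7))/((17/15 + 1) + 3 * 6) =135/1057 = 0.13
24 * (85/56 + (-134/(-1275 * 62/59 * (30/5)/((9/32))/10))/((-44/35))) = 23070669/649264 = 35.53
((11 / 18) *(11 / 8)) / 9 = 121/1296 = 0.09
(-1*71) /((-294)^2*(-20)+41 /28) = 1988/48404119 = 0.00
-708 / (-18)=118/3 = 39.33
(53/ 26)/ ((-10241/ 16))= -424/133133 = 0.00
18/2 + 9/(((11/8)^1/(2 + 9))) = 81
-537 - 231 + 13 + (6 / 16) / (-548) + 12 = -743.00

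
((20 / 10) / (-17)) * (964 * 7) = -13496/17 = -793.88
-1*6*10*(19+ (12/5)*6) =-2004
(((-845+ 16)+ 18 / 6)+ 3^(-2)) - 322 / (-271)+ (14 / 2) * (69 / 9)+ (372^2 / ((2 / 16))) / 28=661873288/17073 = 38767.25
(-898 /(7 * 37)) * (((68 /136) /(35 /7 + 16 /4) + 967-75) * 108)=-86515116/259 = -334035.20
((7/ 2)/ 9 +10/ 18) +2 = 53/18 = 2.94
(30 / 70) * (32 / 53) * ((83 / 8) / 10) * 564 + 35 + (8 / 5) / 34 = 5880033/31535 = 186.46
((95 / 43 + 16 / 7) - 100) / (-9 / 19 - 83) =546193/477386 = 1.14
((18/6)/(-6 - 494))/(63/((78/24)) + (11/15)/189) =-22113/71456300 = 0.00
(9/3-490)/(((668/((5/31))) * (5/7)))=-3409/20708 = -0.16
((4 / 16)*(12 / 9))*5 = 5/3 = 1.67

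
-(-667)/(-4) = -667/4 = -166.75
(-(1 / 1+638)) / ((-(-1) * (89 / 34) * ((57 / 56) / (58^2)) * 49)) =-16465.04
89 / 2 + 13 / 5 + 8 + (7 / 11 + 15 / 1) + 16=9541/110 = 86.74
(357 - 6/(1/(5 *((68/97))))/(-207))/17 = 140593/6693 = 21.01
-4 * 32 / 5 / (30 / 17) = -14.51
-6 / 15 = -2/5 = -0.40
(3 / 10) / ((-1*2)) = -3/20 = -0.15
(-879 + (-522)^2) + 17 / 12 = 3259277/12 = 271606.42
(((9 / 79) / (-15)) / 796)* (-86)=129/157210 = 0.00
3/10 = 0.30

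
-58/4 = -29/2 = -14.50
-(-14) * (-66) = -924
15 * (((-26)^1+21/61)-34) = -54585/61 = -894.84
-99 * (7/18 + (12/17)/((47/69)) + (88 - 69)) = -3231305/1598 = -2022.09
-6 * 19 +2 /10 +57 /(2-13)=-6544/55 = -118.98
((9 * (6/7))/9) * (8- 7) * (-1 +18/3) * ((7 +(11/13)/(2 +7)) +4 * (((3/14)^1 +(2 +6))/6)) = 102950/1911 = 53.87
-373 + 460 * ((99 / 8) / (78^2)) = -503031/1352 = -372.06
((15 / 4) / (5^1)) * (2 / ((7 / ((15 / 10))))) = 9/28 = 0.32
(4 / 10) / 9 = 2/45 = 0.04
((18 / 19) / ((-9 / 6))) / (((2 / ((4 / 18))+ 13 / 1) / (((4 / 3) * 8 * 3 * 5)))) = -960/209 = -4.59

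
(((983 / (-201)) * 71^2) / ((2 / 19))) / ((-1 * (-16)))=-94150757/6432 = -14637.87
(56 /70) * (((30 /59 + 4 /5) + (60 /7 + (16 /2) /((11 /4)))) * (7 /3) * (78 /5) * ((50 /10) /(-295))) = -30212208/4786375 = -6.31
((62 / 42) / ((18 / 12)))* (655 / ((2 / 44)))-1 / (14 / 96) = 892988/63 = 14174.41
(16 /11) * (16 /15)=256/165 = 1.55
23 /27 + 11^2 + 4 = 3398/27 = 125.85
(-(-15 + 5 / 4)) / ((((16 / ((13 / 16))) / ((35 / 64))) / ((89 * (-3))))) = -6681675/65536 = -101.95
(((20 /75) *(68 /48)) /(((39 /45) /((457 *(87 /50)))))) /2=173.31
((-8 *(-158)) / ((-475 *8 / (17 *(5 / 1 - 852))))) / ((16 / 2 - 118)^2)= 9401/23750 = 0.40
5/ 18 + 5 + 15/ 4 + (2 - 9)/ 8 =587/72 = 8.15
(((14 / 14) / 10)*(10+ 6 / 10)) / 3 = 53/150 = 0.35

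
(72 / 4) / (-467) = -18/467 = -0.04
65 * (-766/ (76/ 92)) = -1145170/19 = -60272.11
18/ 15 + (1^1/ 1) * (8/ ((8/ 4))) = 26/5 = 5.20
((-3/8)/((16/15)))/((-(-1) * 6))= -15/256 = -0.06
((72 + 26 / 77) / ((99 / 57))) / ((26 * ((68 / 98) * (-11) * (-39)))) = 370405/68831334 = 0.01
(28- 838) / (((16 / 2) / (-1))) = 405/4 = 101.25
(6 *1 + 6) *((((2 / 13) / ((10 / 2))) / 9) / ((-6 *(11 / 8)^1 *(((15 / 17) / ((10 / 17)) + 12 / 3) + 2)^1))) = -64/96525 = 0.00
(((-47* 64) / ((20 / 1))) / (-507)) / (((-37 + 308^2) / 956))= 718912/240386445 = 0.00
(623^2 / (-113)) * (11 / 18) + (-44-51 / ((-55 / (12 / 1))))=-238495517/111870 = -2131.90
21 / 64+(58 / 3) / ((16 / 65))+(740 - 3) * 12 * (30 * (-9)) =-458457817/192 = -2387801.13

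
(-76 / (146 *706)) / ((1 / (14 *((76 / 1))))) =-20216/25769 = -0.78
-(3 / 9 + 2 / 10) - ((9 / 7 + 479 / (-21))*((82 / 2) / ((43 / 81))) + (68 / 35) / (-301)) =52521568/31605 = 1661.81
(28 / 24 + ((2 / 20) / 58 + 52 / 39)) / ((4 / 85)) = 24667/464 = 53.16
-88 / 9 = -9.78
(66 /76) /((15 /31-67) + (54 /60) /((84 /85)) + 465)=28644/13173631 = 0.00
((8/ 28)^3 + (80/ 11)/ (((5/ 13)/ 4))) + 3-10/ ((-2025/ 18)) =13370327/169785 = 78.75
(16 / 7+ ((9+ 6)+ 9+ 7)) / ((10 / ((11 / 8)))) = 2563/560 = 4.58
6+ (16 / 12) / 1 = 22/3 = 7.33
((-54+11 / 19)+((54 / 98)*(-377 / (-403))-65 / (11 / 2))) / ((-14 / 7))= 10273959/317471 = 32.36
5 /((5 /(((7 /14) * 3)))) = 3/2 = 1.50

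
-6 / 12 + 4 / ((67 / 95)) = 693/134 = 5.17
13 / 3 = 4.33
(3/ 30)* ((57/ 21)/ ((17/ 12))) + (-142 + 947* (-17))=-9663281/595 = -16240.81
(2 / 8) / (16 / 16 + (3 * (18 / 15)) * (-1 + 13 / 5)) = 25/676 = 0.04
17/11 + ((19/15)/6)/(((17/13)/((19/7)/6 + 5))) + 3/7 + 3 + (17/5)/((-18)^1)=800923/141372 = 5.67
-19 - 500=-519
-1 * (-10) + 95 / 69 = 785/69 = 11.38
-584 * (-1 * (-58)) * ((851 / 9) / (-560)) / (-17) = -1801567/5355 = -336.43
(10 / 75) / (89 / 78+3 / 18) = 26/255 = 0.10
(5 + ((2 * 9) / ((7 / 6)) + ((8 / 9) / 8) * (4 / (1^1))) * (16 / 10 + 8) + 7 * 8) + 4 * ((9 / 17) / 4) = 76366/357 = 213.91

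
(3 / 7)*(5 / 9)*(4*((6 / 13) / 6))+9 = 2477/273 = 9.07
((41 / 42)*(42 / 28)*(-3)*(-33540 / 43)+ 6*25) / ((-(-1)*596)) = 25035/4172 = 6.00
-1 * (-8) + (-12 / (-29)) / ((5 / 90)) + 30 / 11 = 5798/319 = 18.18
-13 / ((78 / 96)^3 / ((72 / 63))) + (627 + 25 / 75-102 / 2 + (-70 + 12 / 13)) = 1701949/3549 = 479.56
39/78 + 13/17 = 43/34 = 1.26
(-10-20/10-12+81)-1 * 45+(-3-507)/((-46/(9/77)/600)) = 1398252/1771 = 789.53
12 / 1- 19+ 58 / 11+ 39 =410/11 = 37.27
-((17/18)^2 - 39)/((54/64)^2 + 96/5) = 15804160/8257869 = 1.91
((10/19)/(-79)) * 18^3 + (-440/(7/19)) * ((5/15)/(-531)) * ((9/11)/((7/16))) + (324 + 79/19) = 199182055/685167 = 290.71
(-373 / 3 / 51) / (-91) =373/13923 = 0.03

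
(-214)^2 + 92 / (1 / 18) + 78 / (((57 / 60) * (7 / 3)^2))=44191852/931 = 47467.08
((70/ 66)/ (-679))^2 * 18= 50/1138489 = 0.00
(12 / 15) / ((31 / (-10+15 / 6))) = -6/31 = -0.19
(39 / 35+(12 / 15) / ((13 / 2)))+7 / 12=9941/5460 = 1.82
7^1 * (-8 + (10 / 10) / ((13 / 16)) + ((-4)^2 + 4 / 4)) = 71.62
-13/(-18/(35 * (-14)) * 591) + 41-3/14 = 2992559/74466 = 40.19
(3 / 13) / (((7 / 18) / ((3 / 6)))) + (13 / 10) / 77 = 3139/10010 = 0.31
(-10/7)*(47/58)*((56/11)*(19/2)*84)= -1500240/319 = -4702.95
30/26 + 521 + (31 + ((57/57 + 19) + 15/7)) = 52352/91 = 575.30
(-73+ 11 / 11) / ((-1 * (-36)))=-2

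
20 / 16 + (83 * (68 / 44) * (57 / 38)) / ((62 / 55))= 5330/31 = 171.94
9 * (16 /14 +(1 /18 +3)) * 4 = 1058/7 = 151.14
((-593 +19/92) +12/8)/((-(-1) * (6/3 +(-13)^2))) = -18133/5244 = -3.46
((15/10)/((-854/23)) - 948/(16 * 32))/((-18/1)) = 0.11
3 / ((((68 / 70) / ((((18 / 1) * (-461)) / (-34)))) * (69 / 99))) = 1081.41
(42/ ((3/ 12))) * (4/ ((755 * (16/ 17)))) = 714/755 = 0.95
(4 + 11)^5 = 759375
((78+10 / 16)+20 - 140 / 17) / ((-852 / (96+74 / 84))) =-50020217/4866624 = -10.28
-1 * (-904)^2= -817216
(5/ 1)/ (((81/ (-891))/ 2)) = -110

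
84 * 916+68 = 77012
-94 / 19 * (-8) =752/19 = 39.58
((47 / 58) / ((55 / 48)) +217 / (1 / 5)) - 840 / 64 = 13686149/12760 = 1072.58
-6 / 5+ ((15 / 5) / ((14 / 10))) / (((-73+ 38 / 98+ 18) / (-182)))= 5.94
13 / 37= 0.35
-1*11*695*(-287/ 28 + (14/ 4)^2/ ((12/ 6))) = 252285/8 = 31535.62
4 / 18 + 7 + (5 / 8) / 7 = 3685/504 = 7.31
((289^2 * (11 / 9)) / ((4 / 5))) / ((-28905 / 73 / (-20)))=335336815/52029 = 6445.19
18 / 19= 0.95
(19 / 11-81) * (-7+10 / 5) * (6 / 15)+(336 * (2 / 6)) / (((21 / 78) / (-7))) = -30288/11 = -2753.45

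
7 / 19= 0.37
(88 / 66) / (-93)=-4/279 = -0.01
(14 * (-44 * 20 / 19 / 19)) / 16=-770/361 = -2.13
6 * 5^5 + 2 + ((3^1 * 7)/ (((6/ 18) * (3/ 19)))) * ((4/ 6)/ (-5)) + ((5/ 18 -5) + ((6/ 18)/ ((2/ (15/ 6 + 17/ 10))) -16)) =168109/9 = 18678.78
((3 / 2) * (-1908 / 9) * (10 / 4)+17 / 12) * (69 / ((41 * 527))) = -219029/86428 = -2.53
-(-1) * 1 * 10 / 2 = 5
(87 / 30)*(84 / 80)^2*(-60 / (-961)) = 38367/192200 = 0.20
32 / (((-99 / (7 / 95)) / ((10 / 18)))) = -224/16929 = -0.01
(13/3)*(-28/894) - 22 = -29684/1341 = -22.14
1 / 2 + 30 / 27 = 29/18 = 1.61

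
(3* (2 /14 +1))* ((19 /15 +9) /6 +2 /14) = 4672/735 = 6.36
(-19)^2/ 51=361/51 = 7.08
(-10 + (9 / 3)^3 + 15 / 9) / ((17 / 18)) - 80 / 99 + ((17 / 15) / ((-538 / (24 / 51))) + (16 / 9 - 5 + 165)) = 45457164/251515 = 180.73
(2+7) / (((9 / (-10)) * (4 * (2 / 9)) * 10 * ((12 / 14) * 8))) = -21/128 = -0.16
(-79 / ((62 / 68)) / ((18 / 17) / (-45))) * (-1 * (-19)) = 69965.97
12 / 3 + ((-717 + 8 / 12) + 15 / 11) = -23462/33 = -710.97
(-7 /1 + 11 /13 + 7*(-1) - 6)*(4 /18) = -166/39 = -4.26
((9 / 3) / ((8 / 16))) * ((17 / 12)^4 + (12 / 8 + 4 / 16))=119809/3456 = 34.67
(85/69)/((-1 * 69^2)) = -85/328509 = 0.00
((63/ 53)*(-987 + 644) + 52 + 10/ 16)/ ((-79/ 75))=11291925/33496 = 337.11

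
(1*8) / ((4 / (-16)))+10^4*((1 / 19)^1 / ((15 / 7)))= 12176/57 = 213.61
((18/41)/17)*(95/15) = 0.16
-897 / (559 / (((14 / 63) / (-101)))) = 46/13029 = 0.00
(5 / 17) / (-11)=-5/187 = -0.03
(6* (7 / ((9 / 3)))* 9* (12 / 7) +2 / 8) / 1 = 865/4 = 216.25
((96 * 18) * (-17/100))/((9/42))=-34272/25 = -1370.88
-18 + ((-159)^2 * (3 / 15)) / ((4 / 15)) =75771/4 = 18942.75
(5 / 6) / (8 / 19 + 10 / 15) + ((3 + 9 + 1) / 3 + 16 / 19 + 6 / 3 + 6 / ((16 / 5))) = 9.82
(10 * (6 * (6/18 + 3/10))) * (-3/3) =-38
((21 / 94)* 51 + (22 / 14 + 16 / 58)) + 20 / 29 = 265823/19082 = 13.93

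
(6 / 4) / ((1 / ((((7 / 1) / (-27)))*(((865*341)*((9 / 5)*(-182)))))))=37578541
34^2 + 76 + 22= 1254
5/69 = 0.07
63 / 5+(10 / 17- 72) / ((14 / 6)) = -18.01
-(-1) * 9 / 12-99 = -393/4 = -98.25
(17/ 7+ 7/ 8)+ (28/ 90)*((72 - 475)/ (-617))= 5452477/1554840 = 3.51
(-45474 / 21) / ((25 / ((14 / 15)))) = -30316/375 = -80.84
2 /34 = 1/17 = 0.06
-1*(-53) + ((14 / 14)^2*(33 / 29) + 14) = 1976/29 = 68.14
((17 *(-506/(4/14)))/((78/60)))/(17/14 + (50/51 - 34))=214963980/295217 = 728.16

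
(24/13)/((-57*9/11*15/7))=-0.02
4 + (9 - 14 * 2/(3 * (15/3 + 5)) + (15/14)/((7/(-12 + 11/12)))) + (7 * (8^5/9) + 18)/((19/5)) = 321849727/47880 = 6722.01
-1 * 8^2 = -64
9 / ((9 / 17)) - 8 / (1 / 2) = 1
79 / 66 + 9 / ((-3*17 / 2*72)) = 2675/2244 = 1.19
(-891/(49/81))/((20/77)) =-793881/140 = -5670.58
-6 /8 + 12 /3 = 13/4 = 3.25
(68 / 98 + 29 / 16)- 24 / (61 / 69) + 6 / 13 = -15032763/621712 = -24.18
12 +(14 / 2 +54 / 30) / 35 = 12.25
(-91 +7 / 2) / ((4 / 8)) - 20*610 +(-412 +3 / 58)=-741643/58 = -12786.95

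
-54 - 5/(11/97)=-1079/11 = -98.09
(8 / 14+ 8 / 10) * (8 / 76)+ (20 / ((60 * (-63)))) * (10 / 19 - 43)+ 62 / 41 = 461639/245385 = 1.88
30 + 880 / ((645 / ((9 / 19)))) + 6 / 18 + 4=34.98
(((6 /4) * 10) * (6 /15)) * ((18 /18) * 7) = 42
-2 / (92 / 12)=-6/23 = -0.26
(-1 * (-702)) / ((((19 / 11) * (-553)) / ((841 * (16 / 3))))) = -34635744/10507 = -3296.44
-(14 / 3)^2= -196/9 = -21.78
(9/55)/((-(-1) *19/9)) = 0.08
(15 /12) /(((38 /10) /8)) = 2.63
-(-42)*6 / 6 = 42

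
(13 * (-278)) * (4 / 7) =-14456/7 = -2065.14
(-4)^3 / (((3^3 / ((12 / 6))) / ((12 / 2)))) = -256/9 = -28.44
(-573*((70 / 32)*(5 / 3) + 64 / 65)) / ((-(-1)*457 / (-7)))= 19315639/475280 = 40.64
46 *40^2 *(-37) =-2723200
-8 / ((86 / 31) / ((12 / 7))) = -1488/301 = -4.94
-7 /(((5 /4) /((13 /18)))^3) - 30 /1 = -2856782/91125 = -31.35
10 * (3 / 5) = 6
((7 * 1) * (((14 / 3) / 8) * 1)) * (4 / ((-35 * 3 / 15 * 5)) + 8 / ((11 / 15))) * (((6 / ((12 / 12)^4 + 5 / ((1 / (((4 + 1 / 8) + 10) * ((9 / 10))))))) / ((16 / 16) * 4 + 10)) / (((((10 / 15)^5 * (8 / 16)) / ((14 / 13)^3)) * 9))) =76977432/124822555 = 0.62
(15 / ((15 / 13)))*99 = 1287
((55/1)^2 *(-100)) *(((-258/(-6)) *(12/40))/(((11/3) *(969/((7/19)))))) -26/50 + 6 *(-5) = -66763781/153425 = -435.16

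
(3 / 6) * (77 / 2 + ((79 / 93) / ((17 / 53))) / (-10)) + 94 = 1788389/15810 = 113.12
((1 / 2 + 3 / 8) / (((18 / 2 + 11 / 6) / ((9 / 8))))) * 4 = 189/520 = 0.36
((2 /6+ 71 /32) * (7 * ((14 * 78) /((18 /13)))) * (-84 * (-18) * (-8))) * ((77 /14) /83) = -937326390/83 = -11293089.04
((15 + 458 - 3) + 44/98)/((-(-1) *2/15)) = 172890/49 = 3528.37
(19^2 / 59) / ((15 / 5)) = 361/177 = 2.04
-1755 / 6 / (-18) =65/4 = 16.25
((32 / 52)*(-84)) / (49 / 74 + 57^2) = -49728/3126175 = -0.02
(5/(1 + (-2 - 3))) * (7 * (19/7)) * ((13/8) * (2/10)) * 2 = -15.44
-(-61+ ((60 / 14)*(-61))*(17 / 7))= 34099/49 = 695.90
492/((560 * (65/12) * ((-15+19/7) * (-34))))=369/950300 = 0.00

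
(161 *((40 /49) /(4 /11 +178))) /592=1265/1016316 = 0.00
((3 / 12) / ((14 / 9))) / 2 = 9/112 = 0.08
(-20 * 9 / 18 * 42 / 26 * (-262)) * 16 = 880320/13 = 67716.92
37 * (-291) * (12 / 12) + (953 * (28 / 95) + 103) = -10383.12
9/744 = 3/248 = 0.01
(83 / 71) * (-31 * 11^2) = -4384.97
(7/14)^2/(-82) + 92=30175/328 = 92.00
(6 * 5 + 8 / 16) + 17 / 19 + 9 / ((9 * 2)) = 606/19 = 31.89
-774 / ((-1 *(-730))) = -387/365 = -1.06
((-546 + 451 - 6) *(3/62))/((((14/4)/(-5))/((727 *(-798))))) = -125560170/31 = -4050328.06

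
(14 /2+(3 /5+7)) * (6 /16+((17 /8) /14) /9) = 5767/1008 = 5.72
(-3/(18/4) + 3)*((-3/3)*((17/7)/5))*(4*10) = -136/3 = -45.33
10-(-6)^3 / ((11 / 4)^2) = 4666/121 = 38.56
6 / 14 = 3/7 = 0.43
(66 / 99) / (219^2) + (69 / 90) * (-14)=-7721711/719415 = -10.73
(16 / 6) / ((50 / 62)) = 248/75 = 3.31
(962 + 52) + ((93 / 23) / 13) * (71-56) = 304581/299 = 1018.67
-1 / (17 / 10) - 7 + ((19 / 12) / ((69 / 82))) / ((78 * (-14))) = -58332595/7685496 = -7.59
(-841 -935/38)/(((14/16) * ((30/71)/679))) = -453068182/285 = -1589712.92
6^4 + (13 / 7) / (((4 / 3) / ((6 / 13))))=18153/14 = 1296.64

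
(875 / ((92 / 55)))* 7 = 336875/92 = 3661.68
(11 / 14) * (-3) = -33/14 = -2.36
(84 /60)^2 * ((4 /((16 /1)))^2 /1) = 49/400 = 0.12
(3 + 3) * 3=18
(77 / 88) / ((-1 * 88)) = -7/704 = -0.01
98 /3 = 32.67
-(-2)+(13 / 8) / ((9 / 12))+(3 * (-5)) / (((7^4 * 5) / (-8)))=60169/14406 = 4.18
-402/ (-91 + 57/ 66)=2948/661 = 4.46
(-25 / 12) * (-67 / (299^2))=1675/1072812 = 0.00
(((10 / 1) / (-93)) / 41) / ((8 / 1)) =-5/15252 = 0.00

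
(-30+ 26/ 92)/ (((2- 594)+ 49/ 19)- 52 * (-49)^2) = 25973/109635802 = 0.00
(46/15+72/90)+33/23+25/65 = 25502/4485 = 5.69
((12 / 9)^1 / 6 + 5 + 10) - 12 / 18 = 131/9 = 14.56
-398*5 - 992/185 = -369142/185 = -1995.36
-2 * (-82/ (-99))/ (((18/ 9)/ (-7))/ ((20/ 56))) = 205/99 = 2.07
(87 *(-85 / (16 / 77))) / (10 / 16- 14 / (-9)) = -5124735/314 = -16320.81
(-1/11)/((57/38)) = -2/33 = -0.06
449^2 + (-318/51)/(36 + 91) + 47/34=870518875/4318 = 201602.33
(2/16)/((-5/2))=-1/20 = -0.05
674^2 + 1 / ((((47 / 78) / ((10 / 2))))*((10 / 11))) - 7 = 21351072/47 = 454278.13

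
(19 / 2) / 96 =0.10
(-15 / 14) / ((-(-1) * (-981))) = 5/4578 = 0.00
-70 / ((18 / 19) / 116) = -77140/9 = -8571.11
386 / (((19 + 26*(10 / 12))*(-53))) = -579/3233 = -0.18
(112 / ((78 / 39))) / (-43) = -56/43 = -1.30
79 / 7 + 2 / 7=81/7 = 11.57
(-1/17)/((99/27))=-3/187 = -0.02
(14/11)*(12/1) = 168/11 = 15.27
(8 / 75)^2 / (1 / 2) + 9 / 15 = 3503/5625 = 0.62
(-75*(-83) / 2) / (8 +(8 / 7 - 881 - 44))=-14525/4274 = -3.40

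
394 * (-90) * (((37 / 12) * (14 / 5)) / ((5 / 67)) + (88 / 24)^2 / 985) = -20513666/5 = -4102733.20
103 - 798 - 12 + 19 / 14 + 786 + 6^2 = 1629/14 = 116.36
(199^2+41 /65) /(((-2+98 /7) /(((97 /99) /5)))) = 124844141/193050 = 646.69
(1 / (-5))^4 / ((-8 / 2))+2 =4999/2500 = 2.00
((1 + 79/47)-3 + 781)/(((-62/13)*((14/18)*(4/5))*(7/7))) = -263.08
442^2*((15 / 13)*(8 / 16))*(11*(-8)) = -9918480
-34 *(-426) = 14484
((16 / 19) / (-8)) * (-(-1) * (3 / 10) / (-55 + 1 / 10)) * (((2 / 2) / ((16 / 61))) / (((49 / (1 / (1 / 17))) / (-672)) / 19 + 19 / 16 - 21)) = -68/614353 = 0.00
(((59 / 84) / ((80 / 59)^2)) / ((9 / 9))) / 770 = 205379/413952000 = 0.00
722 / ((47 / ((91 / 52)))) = 2527/94 = 26.88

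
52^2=2704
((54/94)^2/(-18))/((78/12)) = -81/28717 = 0.00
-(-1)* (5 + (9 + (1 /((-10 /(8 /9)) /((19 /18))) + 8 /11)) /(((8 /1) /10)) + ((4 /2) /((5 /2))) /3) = 308437/17820 = 17.31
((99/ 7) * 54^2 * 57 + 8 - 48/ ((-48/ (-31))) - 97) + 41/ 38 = 625257911/266 = 2350593.65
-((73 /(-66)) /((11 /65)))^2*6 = -256.30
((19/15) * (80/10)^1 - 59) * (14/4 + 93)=-141469/30 = -4715.63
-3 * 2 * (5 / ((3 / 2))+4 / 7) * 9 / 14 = -15.06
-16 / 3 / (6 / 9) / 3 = -8/3 = -2.67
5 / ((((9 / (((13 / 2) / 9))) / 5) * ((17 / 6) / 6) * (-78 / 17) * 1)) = -25/27 = -0.93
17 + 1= 18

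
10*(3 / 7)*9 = 270/7 = 38.57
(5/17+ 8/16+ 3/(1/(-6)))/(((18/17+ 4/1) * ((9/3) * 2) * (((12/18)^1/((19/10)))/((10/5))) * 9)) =-247/688 = -0.36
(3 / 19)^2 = 9/361 = 0.02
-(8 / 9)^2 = -64/81 = -0.79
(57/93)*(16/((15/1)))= 304/465 = 0.65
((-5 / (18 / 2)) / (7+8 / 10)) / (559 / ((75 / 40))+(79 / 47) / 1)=-5875/24730173 = 0.00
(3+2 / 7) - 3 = 2/7 = 0.29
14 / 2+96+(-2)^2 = 107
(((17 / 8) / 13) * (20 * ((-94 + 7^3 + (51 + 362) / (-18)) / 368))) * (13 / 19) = 345865/251712 = 1.37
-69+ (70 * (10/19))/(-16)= -5419/76 = -71.30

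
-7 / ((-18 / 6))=7/3 = 2.33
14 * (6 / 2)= 42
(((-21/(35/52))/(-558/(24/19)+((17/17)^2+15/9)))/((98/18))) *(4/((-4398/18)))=-202176/946233365 = 0.00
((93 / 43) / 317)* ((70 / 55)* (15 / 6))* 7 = 22785/149941 = 0.15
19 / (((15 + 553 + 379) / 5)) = 95/947 = 0.10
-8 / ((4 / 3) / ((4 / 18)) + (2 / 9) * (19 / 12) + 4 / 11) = -4752/3989 = -1.19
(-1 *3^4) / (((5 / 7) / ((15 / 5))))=-1701/5 = -340.20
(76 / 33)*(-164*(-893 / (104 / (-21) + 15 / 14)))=-155824928/1793 = -86907.38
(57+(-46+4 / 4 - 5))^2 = 49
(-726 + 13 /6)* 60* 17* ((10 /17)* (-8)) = 3474400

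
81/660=27/220 = 0.12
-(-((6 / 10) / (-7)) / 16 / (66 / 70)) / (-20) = 1/3520 = 0.00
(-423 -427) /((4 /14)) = -2975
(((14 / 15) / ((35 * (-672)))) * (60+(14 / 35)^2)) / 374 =-47/7363125 = 0.00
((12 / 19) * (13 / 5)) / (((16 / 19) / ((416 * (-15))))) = -12168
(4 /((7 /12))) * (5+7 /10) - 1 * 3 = 36.09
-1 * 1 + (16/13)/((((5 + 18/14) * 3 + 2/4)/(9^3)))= 159773/3523 = 45.35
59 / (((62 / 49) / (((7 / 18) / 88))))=20237/98208 = 0.21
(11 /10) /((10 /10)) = 11/10 = 1.10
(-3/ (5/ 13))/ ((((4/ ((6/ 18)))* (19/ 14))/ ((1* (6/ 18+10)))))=-4.95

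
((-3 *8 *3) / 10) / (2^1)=-18/5 = -3.60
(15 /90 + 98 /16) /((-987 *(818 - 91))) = -151/17221176 = 0.00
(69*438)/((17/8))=241776/17 = 14222.12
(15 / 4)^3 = 3375/64 = 52.73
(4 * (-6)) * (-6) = 144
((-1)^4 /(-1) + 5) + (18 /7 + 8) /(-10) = 103/35 = 2.94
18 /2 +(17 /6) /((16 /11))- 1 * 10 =91/96 = 0.95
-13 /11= -1.18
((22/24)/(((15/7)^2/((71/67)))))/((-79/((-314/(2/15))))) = 6008233/952740 = 6.31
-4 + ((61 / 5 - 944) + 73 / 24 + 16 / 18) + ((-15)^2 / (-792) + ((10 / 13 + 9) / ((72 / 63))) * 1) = -47547209/51480 = -923.61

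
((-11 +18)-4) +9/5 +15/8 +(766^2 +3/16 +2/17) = 586762.98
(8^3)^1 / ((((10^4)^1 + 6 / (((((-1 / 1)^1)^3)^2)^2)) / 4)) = 1024/5003 = 0.20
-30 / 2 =-15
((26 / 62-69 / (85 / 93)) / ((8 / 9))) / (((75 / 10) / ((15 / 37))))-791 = -795.57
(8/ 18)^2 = 16/81 = 0.20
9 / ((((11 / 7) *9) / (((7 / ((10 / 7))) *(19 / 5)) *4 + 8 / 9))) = 118706/2475 = 47.96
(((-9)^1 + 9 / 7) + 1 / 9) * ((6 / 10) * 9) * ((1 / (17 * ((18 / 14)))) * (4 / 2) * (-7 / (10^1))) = 3353/1275 = 2.63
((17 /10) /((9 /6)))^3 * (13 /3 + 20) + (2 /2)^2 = 368774/10125 = 36.42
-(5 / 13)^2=-25/169 = -0.15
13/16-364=-5811/16 = -363.19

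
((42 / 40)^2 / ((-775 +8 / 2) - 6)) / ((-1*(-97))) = -21/1435600 = 0.00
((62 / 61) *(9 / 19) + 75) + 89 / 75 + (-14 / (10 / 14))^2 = 40057484/86925 = 460.83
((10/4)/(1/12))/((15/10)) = 20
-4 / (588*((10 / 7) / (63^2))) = -189/10 = -18.90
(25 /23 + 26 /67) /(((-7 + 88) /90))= 22730/13869 = 1.64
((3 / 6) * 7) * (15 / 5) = 21/2 = 10.50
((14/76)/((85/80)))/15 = 56/4845 = 0.01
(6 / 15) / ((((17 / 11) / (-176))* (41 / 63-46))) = 243936/242845 = 1.00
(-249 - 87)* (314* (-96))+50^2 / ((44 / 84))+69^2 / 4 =445911267/44 = 10134346.98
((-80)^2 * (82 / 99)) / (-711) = -524800/70389 = -7.46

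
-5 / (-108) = 5/108 = 0.05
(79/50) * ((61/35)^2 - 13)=-482058/30625 = -15.74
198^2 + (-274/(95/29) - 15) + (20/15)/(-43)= 479235781/12255 = 39105.33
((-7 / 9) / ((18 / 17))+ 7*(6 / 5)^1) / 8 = 0.96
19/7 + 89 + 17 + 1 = 109.71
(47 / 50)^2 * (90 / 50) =19881/12500 = 1.59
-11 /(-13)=11/13 = 0.85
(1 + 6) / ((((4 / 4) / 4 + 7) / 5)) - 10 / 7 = 690/203 = 3.40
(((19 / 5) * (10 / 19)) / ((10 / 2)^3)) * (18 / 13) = 0.02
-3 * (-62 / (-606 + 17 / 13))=-2418/7861 = -0.31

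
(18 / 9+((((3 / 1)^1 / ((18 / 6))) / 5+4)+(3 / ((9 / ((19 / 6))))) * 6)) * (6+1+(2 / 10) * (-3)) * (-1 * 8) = -48128/75 = -641.71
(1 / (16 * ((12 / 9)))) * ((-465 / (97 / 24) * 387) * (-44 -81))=202449375/776 = 260888.37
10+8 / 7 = 78/7 = 11.14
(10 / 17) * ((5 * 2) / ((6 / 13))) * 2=1300/51 = 25.49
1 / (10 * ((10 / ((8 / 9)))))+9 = 2027/225 = 9.01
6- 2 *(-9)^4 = -13116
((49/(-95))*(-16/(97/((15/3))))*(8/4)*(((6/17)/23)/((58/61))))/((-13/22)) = -6312768/271671101 = -0.02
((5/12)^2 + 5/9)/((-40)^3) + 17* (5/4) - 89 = -41625607/614400 = -67.75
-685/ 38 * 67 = -1207.76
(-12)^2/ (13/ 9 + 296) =1296/2677 = 0.48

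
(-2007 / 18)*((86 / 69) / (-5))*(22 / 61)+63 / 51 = 4028231/357765 = 11.26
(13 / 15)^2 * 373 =63037/225 = 280.16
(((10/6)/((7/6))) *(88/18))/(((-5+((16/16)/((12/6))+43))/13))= 1040/441 = 2.36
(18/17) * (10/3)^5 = 435.73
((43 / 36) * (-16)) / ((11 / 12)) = -688/33 = -20.85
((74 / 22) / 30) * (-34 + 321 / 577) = -713989/190410 = -3.75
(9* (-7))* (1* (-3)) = 189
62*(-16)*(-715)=709280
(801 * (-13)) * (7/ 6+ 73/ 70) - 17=-805867/35 = -23024.77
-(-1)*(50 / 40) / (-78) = -5/312 = -0.02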